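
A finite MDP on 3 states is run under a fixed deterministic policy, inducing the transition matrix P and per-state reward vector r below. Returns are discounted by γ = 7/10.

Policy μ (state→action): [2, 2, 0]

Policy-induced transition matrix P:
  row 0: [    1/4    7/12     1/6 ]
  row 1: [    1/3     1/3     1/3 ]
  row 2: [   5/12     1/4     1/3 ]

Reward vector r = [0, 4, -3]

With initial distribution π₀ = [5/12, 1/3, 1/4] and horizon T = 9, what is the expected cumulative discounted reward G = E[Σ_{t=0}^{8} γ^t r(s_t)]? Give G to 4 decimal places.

G = 2.2912

t=0: π = [0.4167, 0.3333, 0.2500], E[r] = 0.5833, γ^t·E[r] = 0.583333, running G = 0.583333
t=1: π = [0.3194, 0.4167, 0.2639], E[r] = 0.8750, γ^t·E[r] = 0.612500, running G = 1.195833
t=2: π = [0.3287, 0.3912, 0.2801], E[r] = 0.7245, γ^t·E[r] = 0.355023, running G = 1.550856
t=3: π = [0.3293, 0.3922, 0.2785], E[r] = 0.7330, γ^t·E[r] = 0.251427, running G = 1.802284
t=4: π = [0.3291, 0.3924, 0.2785], E[r] = 0.7344, γ^t·E[r] = 0.176331, running G = 1.978615
t=5: π = [0.3291, 0.3924, 0.2785], E[r] = 0.7342, γ^t·E[r] = 0.123393, running G = 2.102008
t=6: π = [0.3291, 0.3924, 0.2785], E[r] = 0.7342, γ^t·E[r] = 0.086375, running G = 2.188383
t=7: π = [0.3291, 0.3924, 0.2785], E[r] = 0.7342, γ^t·E[r] = 0.060463, running G = 2.248845
t=8: π = [0.3291, 0.3924, 0.2785], E[r] = 0.7342, γ^t·E[r] = 0.042324, running G = 2.291169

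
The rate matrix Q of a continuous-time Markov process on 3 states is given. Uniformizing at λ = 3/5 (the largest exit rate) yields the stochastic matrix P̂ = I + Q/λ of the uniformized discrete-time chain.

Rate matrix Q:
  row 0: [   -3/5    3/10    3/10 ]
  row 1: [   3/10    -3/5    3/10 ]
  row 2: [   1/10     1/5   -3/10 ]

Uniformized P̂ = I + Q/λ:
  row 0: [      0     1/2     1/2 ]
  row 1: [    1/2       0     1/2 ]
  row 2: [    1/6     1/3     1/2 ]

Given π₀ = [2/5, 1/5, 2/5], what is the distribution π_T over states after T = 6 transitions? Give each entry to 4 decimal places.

π = [0.2240, 0.2760, 0.5000]

t=0: π = [0.4000, 0.2000, 0.4000]
t=1: π = [0.1667, 0.3333, 0.5000]
t=2: π = [0.2500, 0.2500, 0.5000]
t=3: π = [0.2083, 0.2917, 0.5000]
t=4: π = [0.2292, 0.2708, 0.5000]
t=5: π = [0.2188, 0.2813, 0.5000]
t=6: π = [0.2240, 0.2760, 0.5000]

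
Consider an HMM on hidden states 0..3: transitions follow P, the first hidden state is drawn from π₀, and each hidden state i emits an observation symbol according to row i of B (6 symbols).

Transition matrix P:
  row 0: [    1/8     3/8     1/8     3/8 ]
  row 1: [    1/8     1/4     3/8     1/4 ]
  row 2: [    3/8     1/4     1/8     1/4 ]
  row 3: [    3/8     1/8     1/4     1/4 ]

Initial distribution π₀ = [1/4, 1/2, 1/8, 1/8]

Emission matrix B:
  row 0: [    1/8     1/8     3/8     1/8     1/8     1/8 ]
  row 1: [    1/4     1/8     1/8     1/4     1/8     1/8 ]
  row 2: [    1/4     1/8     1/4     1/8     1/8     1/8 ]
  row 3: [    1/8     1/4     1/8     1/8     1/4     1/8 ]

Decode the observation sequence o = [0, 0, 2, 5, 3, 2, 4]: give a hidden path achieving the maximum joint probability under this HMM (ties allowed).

path = [1, 2, 0, 1, 2, 0, 3]

t=0: δ = [3.125e-02, 1.250e-01, 3.125e-02, 1.562e-02]  (obs o_0=0)
t=1: δ = [1.953e-03, 7.812e-03, 1.172e-02, 3.906e-03]  ψ = [1, 1, 1, 1]  (obs o_1=0)
t=2: δ = [1.648e-03, 3.662e-04, 7.324e-04, 3.662e-04]  ψ = [2, 2, 1, 2]  (obs o_2=2)
t=3: δ = [3.433e-05, 7.725e-05, 2.575e-05, 7.725e-05]  ψ = [2, 0, 0, 0]  (obs o_3=5)
t=4: δ = [3.621e-06, 4.828e-06, 3.621e-06, 2.414e-06]  ψ = [3, 1, 1, 1]  (obs o_4=3)
t=5: δ = [5.092e-07, 1.697e-07, 4.526e-07, 1.697e-07]  ψ = [2, 0, 1, 0]  (obs o_5=2)
t=6: δ = [2.122e-08, 2.387e-08, 7.956e-09, 4.774e-08]  ψ = [2, 0, 0, 0]  (obs o_6=4)
backtrack: best end state = 3; path = [1, 2, 0, 1, 2, 0, 3]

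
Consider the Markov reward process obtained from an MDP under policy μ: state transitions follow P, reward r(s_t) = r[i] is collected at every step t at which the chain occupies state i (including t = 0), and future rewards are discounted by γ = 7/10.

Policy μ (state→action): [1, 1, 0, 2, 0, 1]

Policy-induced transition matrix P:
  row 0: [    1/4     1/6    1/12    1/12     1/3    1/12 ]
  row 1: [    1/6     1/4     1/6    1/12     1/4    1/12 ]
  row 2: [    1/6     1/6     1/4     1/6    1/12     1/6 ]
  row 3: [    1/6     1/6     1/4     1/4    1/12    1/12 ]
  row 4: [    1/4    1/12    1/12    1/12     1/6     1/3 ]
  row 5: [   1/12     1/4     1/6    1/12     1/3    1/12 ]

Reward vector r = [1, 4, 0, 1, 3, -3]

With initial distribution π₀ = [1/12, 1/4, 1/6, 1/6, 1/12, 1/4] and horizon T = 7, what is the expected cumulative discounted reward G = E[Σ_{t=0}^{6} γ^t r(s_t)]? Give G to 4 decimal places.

G = 3.3353

t=0: π = [0.0833, 0.2500, 0.1667, 0.1667, 0.0833, 0.2500], E[r] = 0.7500, γ^t·E[r] = 0.750000, running G = 0.750000
t=1: π = [0.1597, 0.2014, 0.1806, 0.1250, 0.2153, 0.1181], E[r] = 1.3819, γ^t·E[r] = 0.967361, running G = 1.717361
t=2: π = [0.1881, 0.1753, 0.1609, 0.1192, 0.2043, 0.1522], E[r] = 1.1649, γ^t·E[r] = 0.570816, running G = 2.288177
t=3: π = [0.1867, 0.1769, 0.1573, 0.1166, 0.2147, 0.1478], E[r] = 1.2116, γ^t·E[r] = 0.415567, running G = 2.703744
t=4: π = [0.1878, 0.1758, 0.1560, 0.1159, 0.2143, 0.1501], E[r] = 1.1997, γ^t·E[r] = 0.288053, running G = 2.991797
t=5: π = [0.1877, 0.1760, 0.1558, 0.1157, 0.2150, 0.1499], E[r] = 1.2024, γ^t·E[r] = 0.202080, running G = 3.193877
t=6: π = [0.1877, 0.1759, 0.1557, 0.1156, 0.2150, 0.1501], E[r] = 1.2017, γ^t·E[r] = 0.141378, running G = 3.335254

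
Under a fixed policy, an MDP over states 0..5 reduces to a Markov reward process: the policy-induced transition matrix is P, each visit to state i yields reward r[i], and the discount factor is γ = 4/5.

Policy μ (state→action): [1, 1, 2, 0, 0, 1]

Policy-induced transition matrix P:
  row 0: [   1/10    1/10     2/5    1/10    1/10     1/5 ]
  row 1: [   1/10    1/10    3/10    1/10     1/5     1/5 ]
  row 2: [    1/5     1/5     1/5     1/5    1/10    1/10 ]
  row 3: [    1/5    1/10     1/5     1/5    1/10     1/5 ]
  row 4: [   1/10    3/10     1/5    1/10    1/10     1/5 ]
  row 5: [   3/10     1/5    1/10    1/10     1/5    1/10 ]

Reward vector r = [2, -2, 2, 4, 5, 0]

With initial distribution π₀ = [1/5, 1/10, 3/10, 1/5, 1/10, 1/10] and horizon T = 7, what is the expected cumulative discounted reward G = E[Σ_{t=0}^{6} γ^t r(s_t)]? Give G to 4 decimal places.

G = 7.0969

t=0: π = [0.2000, 0.1000, 0.3000, 0.2000, 0.1000, 0.1000], E[r] = 2.1000, γ^t·E[r] = 2.100000, running G = 2.100000
t=1: π = [0.1700, 0.1600, 0.2400, 0.1500, 0.1200, 0.1600], E[r] = 1.7000, γ^t·E[r] = 1.360000, running G = 3.460000
t=2: π = [0.1710, 0.1640, 0.2340, 0.1390, 0.1320, 0.1600], E[r] = 1.6980, γ^t·E[r] = 1.086720, running G = 4.546720
t=3: π = [0.1693, 0.1658, 0.2346, 0.1373, 0.1324, 0.1606], E[r] = 1.6874, γ^t·E[r] = 0.863949, running G = 5.410669
t=4: π = [0.1693, 0.1660, 0.2344, 0.1372, 0.1326, 0.1605], E[r] = 1.6873, γ^t·E[r] = 0.691134, running G = 6.101803
t=5: π = [0.1693, 0.1660, 0.2344, 0.1372, 0.1326, 0.1605], E[r] = 1.6872, γ^t·E[r] = 0.552853, running G = 6.654656
t=6: π = [0.1693, 0.1660, 0.2344, 0.1372, 0.1327, 0.1605], E[r] = 1.6872, γ^t·E[r] = 0.442281, running G = 7.096938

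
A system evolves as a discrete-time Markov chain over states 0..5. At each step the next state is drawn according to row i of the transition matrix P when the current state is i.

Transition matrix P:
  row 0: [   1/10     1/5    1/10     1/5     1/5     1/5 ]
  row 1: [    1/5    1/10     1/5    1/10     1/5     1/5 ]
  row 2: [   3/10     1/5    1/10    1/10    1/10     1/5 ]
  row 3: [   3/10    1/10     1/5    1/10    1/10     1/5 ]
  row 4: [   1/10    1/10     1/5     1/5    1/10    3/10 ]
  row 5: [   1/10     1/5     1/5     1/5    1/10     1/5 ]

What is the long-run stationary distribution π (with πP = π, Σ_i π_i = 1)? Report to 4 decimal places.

π = [0.1792, 0.1558, 0.1655, 0.1526, 0.1335, 0.2134]

Balance equations π_j = Σ_i π_i·P[i][j]:
  π_0 = 1/10·π_0 + 1/5·π_1 + 3/10·π_2 + 3/10·π_3 + 1/10·π_4 + 1/10·π_5
  π_1 = 1/5·π_0 + 1/10·π_1 + 1/5·π_2 + 1/10·π_3 + 1/10·π_4 + 1/5·π_5
  π_2 = 1/10·π_0 + 1/5·π_1 + 1/10·π_2 + 1/5·π_3 + 1/5·π_4 + 1/5·π_5
  π_3 = 1/5·π_0 + 1/10·π_1 + 1/10·π_2 + 1/10·π_3 + 1/5·π_4 + 1/5·π_5
  π_4 = 1/5·π_0 + 1/5·π_1 + 1/10·π_2 + 1/10·π_3 + 1/10·π_4 + 1/10·π_5
  normalize: π_0 + π_1 + π_2 + π_3 + π_4 + π_5 = 1
Solving the linear system gives exactly π = [24286/135519, 21115/135519, 22432/135519, 20681/135519, 18092/135519, 28913/135519].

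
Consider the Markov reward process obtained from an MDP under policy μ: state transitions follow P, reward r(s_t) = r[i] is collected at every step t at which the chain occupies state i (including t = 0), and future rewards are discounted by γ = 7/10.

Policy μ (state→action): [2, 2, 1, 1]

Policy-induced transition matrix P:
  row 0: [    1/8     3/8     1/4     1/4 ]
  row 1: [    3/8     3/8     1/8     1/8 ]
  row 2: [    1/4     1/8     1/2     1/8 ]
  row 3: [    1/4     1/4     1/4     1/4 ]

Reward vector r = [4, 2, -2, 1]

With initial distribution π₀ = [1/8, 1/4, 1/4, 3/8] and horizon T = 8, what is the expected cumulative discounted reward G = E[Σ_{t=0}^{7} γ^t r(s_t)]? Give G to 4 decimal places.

t=0: π = [0.1250, 0.2500, 0.2500, 0.3750], E[r] = 0.8750, γ^t·E[r] = 0.875000, running G = 0.875000
t=1: π = [0.2656, 0.2656, 0.2813, 0.1875], E[r] = 1.2188, γ^t·E[r] = 0.853125, running G = 1.728125
t=2: π = [0.2500, 0.2813, 0.2871, 0.1816], E[r] = 1.1699, γ^t·E[r] = 0.573262, running G = 2.301387
t=3: π = [0.2539, 0.2805, 0.2866, 0.1790], E[r] = 1.1824, γ^t·E[r] = 0.405554, running G = 2.706941
t=4: π = [0.2533, 0.2810, 0.2866, 0.1791], E[r] = 1.1812, γ^t·E[r] = 0.283602, running G = 2.990543
t=5: π = [0.2535, 0.2810, 0.2865, 0.1791], E[r] = 1.1818, γ^t·E[r] = 0.198618, running G = 3.189160
t=6: π = [0.2534, 0.2810, 0.2865, 0.1791], E[r] = 1.1818, γ^t·E[r] = 0.139034, running G = 3.328194
t=7: π = [0.2534, 0.2810, 0.2865, 0.1791], E[r] = 1.1818, γ^t·E[r] = 0.097327, running G = 3.425521

G = 3.4255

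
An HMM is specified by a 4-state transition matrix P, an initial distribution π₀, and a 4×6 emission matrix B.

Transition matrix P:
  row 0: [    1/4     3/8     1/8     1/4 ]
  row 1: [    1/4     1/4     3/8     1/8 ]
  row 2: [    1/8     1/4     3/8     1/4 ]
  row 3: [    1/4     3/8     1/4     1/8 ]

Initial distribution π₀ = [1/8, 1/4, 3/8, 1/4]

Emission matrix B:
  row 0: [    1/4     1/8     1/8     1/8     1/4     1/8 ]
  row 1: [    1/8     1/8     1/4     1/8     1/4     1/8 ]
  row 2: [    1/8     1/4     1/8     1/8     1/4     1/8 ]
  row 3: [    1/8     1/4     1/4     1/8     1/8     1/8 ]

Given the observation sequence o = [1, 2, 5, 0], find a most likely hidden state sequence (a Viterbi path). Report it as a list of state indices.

path = [2, 3, 1, 0]

t=0: δ = [1.562e-02, 3.125e-02, 9.375e-02, 6.250e-02]  (obs o_0=1)
t=1: δ = [1.953e-03, 5.859e-03, 4.395e-03, 5.859e-03]  ψ = [3, 2, 2, 2]  (obs o_1=2)
t=2: δ = [1.831e-04, 2.747e-04, 2.747e-04, 1.373e-04]  ψ = [1, 3, 1, 2]  (obs o_2=5)
t=3: δ = [1.717e-05, 8.583e-06, 1.287e-05, 8.583e-06]  ψ = [1, 0, 1, 2]  (obs o_3=0)
backtrack: best end state = 0; path = [2, 3, 1, 0]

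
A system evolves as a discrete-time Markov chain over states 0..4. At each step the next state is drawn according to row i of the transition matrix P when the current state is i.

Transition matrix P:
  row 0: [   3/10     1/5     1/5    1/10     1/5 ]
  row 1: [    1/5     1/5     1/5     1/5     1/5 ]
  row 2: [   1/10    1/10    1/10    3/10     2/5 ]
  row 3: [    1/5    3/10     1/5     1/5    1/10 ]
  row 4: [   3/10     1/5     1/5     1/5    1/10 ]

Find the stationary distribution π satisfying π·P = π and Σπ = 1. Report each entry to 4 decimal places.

Balance equations π_j = Σ_i π_i·P[i][j]:
  π_0 = 3/10·π_0 + 1/5·π_1 + 1/10·π_2 + 1/5·π_3 + 3/10·π_4
  π_1 = 1/5·π_0 + 1/5·π_1 + 1/10·π_2 + 3/10·π_3 + 1/5·π_4
  π_2 = 1/5·π_0 + 1/5·π_1 + 1/10·π_2 + 1/5·π_3 + 1/5·π_4
  π_3 = 1/10·π_0 + 1/5·π_1 + 3/10·π_2 + 1/5·π_3 + 1/5·π_4
  normalize: π_0 + π_1 + π_2 + π_3 + π_4 = 1
Solving the linear system gives exactly π = [2436/10879, 2191/10879, 2/11, 2130/10879, 2144/10879].

π = [0.2239, 0.2014, 0.1818, 0.1958, 0.1971]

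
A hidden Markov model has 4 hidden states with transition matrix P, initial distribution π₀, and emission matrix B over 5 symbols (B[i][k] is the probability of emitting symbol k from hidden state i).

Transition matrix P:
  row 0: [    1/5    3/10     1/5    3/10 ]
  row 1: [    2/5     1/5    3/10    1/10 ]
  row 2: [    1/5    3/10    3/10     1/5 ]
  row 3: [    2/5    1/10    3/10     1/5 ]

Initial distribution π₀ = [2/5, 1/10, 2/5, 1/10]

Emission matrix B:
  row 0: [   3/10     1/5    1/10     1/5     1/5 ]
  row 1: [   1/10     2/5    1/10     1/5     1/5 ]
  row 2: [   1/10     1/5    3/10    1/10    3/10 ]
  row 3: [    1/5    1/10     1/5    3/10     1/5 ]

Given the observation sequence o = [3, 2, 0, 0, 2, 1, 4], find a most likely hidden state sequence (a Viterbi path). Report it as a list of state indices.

t=0: δ = [8.000e-02, 2.000e-02, 4.000e-02, 3.000e-02]  (obs o_0=3)
t=1: δ = [1.600e-03, 2.400e-03, 4.800e-03, 4.800e-03]  ψ = [0, 0, 0, 0]  (obs o_1=2)
t=2: δ = [5.760e-04, 1.440e-04, 1.440e-04, 1.920e-04]  ψ = [3, 2, 2, 2]  (obs o_2=0)
t=3: δ = [3.456e-05, 1.728e-05, 1.152e-05, 3.456e-05]  ψ = [0, 0, 0, 0]  (obs o_3=0)
t=4: δ = [1.382e-06, 1.037e-06, 3.110e-06, 2.074e-06]  ψ = [3, 0, 3, 0]  (obs o_4=2)
t=5: δ = [1.659e-07, 3.732e-07, 1.866e-07, 6.221e-08]  ψ = [3, 2, 2, 2]  (obs o_5=1)
t=6: δ = [2.986e-08, 1.493e-08, 3.359e-08, 9.953e-09]  ψ = [1, 1, 1, 0]  (obs o_6=4)
backtrack: best end state = 2; path = [0, 3, 0, 3, 2, 1, 2]

path = [0, 3, 0, 3, 2, 1, 2]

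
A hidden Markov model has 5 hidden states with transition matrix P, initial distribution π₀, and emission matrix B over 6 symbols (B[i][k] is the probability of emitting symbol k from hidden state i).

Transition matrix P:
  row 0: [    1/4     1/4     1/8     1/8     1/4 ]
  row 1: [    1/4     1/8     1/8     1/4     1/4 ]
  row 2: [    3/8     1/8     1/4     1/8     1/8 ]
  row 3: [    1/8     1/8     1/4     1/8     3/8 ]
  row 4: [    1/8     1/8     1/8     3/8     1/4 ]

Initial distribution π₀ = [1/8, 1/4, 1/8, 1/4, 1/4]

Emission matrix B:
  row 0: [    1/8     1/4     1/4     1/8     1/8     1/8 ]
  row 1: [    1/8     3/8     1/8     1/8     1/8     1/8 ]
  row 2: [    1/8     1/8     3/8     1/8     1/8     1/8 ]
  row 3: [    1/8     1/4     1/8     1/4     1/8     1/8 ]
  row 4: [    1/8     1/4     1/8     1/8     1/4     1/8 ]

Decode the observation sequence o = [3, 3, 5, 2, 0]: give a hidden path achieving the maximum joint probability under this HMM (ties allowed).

path = [3, 4, 3, 2, 0]

t=0: δ = [1.562e-02, 3.125e-02, 1.562e-02, 6.250e-02, 3.125e-02]  (obs o_0=3)
t=1: δ = [9.766e-04, 9.766e-04, 1.953e-03, 2.930e-03, 2.930e-03]  ψ = [1, 3, 3, 4, 3]  (obs o_1=3)
t=2: δ = [9.155e-05, 4.578e-05, 9.155e-05, 1.373e-04, 1.373e-04]  ψ = [2, 3, 3, 4, 3]  (obs o_2=5)
t=3: δ = [8.583e-06, 2.861e-06, 1.287e-05, 6.437e-06, 6.437e-06]  ψ = [2, 0, 3, 4, 3]  (obs o_3=2)
t=4: δ = [6.035e-07, 2.682e-07, 4.023e-07, 3.017e-07, 3.017e-07]  ψ = [2, 0, 2, 4, 3]  (obs o_4=0)
backtrack: best end state = 0; path = [3, 4, 3, 2, 0]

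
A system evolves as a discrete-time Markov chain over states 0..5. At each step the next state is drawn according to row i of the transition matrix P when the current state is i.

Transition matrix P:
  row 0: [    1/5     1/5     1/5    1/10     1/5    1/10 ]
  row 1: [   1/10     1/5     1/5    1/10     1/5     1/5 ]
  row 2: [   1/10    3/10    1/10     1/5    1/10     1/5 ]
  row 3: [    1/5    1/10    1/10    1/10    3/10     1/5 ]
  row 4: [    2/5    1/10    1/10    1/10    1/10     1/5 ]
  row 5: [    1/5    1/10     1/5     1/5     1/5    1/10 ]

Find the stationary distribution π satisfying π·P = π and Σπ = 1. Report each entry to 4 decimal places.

Balance equations π_j = Σ_i π_i·P[i][j]:
  π_0 = 1/5·π_0 + 1/10·π_1 + 1/10·π_2 + 1/5·π_3 + 2/5·π_4 + 1/5·π_5
  π_1 = 1/5·π_0 + 1/5·π_1 + 3/10·π_2 + 1/10·π_3 + 1/10·π_4 + 1/10·π_5
  π_2 = 1/5·π_0 + 1/5·π_1 + 1/10·π_2 + 1/10·π_3 + 1/10·π_4 + 1/5·π_5
  π_3 = 1/10·π_0 + 1/10·π_1 + 1/5·π_2 + 1/10·π_3 + 1/10·π_4 + 1/5·π_5
  π_4 = 1/5·π_0 + 1/5·π_1 + 1/10·π_2 + 3/10·π_3 + 1/10·π_4 + 1/5·π_5
  normalize: π_0 + π_1 + π_2 + π_3 + π_4 + π_5 = 1
Solving the linear system gives exactly π = [6184/30339, 5093/30339, 4657/30339, 3995/30339, 5456/30339, 4954/30339].

π = [0.2038, 0.1679, 0.1535, 0.1317, 0.1798, 0.1633]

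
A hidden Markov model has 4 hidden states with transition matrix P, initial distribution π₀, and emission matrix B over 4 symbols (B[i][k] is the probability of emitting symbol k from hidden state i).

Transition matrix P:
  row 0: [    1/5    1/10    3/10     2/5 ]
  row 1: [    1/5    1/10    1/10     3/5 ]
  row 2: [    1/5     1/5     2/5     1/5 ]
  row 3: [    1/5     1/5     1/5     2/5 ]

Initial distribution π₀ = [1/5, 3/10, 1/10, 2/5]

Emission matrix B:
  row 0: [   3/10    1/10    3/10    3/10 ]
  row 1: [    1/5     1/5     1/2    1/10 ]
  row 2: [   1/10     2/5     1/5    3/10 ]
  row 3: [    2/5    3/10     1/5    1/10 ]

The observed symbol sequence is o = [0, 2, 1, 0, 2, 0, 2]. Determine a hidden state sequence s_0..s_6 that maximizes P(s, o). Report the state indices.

path = [3, 1, 3, 3, 1, 3, 1]

t=0: δ = [6.000e-02, 6.000e-02, 1.000e-02, 1.600e-01]  (obs o_0=0)
t=1: δ = [9.600e-03, 1.600e-02, 6.400e-03, 1.280e-02]  ψ = [3, 3, 3, 3]  (obs o_1=2)
t=2: δ = [3.200e-04, 5.120e-04, 1.152e-03, 2.880e-03]  ψ = [1, 3, 0, 1]  (obs o_2=1)
t=3: δ = [1.728e-04, 1.152e-04, 5.760e-05, 4.608e-04]  ψ = [3, 3, 3, 3]  (obs o_3=0)
t=4: δ = [2.765e-05, 4.608e-05, 1.843e-05, 3.686e-05]  ψ = [3, 3, 3, 3]  (obs o_4=2)
t=5: δ = [2.765e-06, 1.475e-06, 8.294e-07, 1.106e-05]  ψ = [1, 3, 0, 1]  (obs o_5=0)
t=6: δ = [6.636e-07, 1.106e-06, 4.424e-07, 8.847e-07]  ψ = [3, 3, 3, 3]  (obs o_6=2)
backtrack: best end state = 1; path = [3, 1, 3, 3, 1, 3, 1]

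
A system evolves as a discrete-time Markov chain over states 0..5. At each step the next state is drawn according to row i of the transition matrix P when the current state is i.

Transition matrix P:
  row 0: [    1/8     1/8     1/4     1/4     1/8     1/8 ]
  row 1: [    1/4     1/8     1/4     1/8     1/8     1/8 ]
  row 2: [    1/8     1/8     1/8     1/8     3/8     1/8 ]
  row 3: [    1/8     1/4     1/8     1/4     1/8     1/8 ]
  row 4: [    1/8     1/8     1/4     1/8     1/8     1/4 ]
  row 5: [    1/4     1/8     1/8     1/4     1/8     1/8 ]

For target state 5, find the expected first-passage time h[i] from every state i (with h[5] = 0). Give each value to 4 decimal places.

h = [6.8060, 6.8030, 6.6136, 6.8297, 5.9523, 0.0000]

First-step conditioning: h[5] = 0; for i ≠ 5, h[i] = 1 + Σ_k P[i][k]·h[k].
  h[0] = 1 + 1/8·h[0] + 1/8·h[1] + 1/4·h[2] + 1/4·h[3] + 1/8·h[4]
  h[1] = 1 + 1/4·h[0] + 1/8·h[1] + 1/4·h[2] + 1/8·h[3] + 1/8·h[4]
  h[2] = 1 + 1/8·h[0] + 1/8·h[1] + 1/8·h[2] + 1/8·h[3] + 3/8·h[4]
  h[3] = 1 + 1/8·h[0] + 1/4·h[1] + 1/8·h[2] + 1/4·h[3] + 1/8·h[4]
  h[4] = 1 + 1/8·h[0] + 1/8·h[1] + 1/4·h[2] + 1/8·h[3] + 1/8·h[4]
Solving the 5×5 linear system over states ≠ 5 gives exactly h = [36800/5407, 36784/5407, 35760/5407, 36928/5407, 32184/5407, 0] (h[5] = 0 is the target).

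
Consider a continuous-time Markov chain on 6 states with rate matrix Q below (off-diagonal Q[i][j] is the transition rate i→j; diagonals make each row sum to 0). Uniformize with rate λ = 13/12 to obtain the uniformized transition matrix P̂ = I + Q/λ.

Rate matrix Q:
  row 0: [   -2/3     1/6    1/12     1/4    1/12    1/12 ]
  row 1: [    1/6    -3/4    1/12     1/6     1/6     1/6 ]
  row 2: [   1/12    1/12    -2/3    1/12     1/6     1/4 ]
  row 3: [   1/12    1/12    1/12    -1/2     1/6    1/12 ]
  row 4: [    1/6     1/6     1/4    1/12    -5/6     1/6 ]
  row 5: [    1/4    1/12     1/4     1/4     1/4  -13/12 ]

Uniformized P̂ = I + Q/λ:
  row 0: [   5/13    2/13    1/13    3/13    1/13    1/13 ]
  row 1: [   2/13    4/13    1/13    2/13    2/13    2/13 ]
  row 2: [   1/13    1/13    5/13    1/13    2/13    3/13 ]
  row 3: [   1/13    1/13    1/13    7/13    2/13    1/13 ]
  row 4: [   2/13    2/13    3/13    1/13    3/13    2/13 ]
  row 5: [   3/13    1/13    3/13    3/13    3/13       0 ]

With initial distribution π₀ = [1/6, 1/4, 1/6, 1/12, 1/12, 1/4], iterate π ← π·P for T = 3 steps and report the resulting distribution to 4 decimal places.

π = [0.1732, 0.1352, 0.1739, 0.2383, 0.1618, 0.1176]

t=0: π = [0.1667, 0.2500, 0.1667, 0.0833, 0.0833, 0.2500]
t=1: π = [0.1923, 0.1538, 0.1795, 0.1987, 0.1667, 0.1090]
t=2: π = [0.1775, 0.1400, 0.1746, 0.2268, 0.1603, 0.1208]
t=3: π = [0.1732, 0.1352, 0.1739, 0.2383, 0.1618, 0.1176]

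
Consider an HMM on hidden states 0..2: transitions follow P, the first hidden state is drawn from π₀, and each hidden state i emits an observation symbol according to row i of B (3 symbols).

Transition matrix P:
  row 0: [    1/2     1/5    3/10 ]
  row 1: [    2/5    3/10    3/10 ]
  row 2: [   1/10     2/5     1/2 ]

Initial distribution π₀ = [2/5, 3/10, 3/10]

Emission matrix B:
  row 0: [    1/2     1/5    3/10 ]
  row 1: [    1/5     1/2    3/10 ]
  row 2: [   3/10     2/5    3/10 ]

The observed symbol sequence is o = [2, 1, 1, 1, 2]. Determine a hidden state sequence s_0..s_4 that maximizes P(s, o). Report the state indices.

t=0: δ = [1.200e-01, 9.000e-02, 9.000e-02]  (obs o_0=2)
t=1: δ = [1.200e-02, 1.800e-02, 1.800e-02]  ψ = [0, 2, 2]  (obs o_1=1)
t=2: δ = [1.440e-03, 3.600e-03, 3.600e-03]  ψ = [1, 2, 2]  (obs o_2=1)
t=3: δ = [2.880e-04, 7.200e-04, 7.200e-04]  ψ = [1, 2, 2]  (obs o_3=1)
t=4: δ = [8.640e-05, 8.640e-05, 1.080e-04]  ψ = [1, 2, 2]  (obs o_4=2)
backtrack: best end state = 2; path = [2, 2, 2, 2, 2]

path = [2, 2, 2, 2, 2]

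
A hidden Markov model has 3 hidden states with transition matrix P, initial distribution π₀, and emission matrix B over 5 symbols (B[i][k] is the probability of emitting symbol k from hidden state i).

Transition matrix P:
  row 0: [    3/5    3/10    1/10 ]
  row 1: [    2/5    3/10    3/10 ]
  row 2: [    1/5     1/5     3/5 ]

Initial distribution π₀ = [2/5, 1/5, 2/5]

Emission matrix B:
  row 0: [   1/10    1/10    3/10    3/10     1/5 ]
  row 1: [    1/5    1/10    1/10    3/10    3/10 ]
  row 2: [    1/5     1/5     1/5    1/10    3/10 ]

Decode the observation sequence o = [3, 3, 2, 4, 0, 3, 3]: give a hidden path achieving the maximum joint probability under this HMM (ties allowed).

t=0: δ = [1.200e-01, 6.000e-02, 4.000e-02]  (obs o_0=3)
t=1: δ = [2.160e-02, 1.080e-02, 2.400e-03]  ψ = [0, 0, 2]  (obs o_1=3)
t=2: δ = [3.888e-03, 6.480e-04, 6.480e-04]  ψ = [0, 0, 1]  (obs o_2=2)
t=3: δ = [4.666e-04, 3.499e-04, 1.166e-04]  ψ = [0, 0, 0]  (obs o_3=4)
t=4: δ = [2.799e-05, 2.799e-05, 2.100e-05]  ψ = [0, 0, 1]  (obs o_4=0)
t=5: δ = [5.039e-06, 2.519e-06, 1.260e-06]  ψ = [0, 0, 2]  (obs o_5=3)
t=6: δ = [9.070e-07, 4.535e-07, 7.558e-08]  ψ = [0, 0, 1]  (obs o_6=3)
backtrack: best end state = 0; path = [0, 0, 0, 0, 0, 0, 0]

path = [0, 0, 0, 0, 0, 0, 0]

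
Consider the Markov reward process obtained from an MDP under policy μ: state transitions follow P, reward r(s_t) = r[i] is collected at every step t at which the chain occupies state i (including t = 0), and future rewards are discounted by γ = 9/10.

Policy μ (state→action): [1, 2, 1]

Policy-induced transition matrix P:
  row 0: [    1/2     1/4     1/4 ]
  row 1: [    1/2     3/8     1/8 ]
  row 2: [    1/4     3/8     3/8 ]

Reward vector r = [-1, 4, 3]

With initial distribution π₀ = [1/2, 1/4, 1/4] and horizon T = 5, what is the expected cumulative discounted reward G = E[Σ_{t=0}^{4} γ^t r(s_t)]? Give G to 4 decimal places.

G = 6.0910

t=0: π = [0.5000, 0.2500, 0.2500], E[r] = 1.2500, γ^t·E[r] = 1.250000, running G = 1.250000
t=1: π = [0.4375, 0.3125, 0.2500], E[r] = 1.5625, γ^t·E[r] = 1.406250, running G = 2.656250
t=2: π = [0.4375, 0.3203, 0.2422], E[r] = 1.5703, γ^t·E[r] = 1.271953, running G = 3.928203
t=3: π = [0.4395, 0.3203, 0.2402], E[r] = 1.5625, γ^t·E[r] = 1.139063, running G = 5.067266
t=4: π = [0.4399, 0.3201, 0.2400], E[r] = 1.5603, γ^t·E[r] = 1.023715, running G = 6.090980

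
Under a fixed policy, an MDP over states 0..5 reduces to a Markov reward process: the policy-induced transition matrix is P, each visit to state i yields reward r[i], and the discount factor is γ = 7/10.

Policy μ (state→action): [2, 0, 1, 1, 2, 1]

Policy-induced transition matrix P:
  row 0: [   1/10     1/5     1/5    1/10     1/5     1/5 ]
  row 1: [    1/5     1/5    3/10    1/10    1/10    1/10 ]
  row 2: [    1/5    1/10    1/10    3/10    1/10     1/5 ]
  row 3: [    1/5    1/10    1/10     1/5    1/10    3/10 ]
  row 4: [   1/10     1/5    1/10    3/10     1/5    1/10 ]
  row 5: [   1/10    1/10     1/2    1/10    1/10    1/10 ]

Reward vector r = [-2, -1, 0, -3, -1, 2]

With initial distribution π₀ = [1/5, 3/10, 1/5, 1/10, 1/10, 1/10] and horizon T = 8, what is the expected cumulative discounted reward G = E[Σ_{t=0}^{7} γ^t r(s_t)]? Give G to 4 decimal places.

G = -2.6062

t=0: π = [0.2000, 0.3000, 0.2000, 0.1000, 0.1000, 0.1000], E[r] = -0.9000, γ^t·E[r] = -0.900000, running G = -0.900000
t=1: π = [0.1600, 0.1600, 0.2200, 0.1700, 0.1300, 0.1600], E[r] = -0.8000, γ^t·E[r] = -0.560000, running G = -1.460000
t=2: π = [0.1550, 0.1450, 0.2120, 0.1870, 0.1290, 0.1720], E[r] = -0.8010, γ^t·E[r] = -0.392490, running G = -1.852490
t=3: π = [0.1544, 0.1429, 0.2133, 0.1869, 0.1284, 0.1741], E[r] = -0.7926, γ^t·E[r] = -0.271862, running G = -2.124352
t=4: π = [0.1543, 0.1426, 0.2137, 0.1870, 0.1283, 0.1742], E[r] = -0.7923, γ^t·E[r] = -0.190222, running G = -2.314573
t=5: π = [0.1543, 0.1425, 0.2136, 0.1871, 0.1283, 0.1742], E[r] = -0.7923, γ^t·E[r] = -0.133161, running G = -2.447734
t=6: π = [0.1543, 0.1425, 0.2136, 0.1871, 0.1283, 0.1742], E[r] = -0.7922, γ^t·E[r] = -0.093206, running G = -2.540940
t=7: π = [0.1543, 0.1425, 0.2136, 0.1871, 0.1283, 0.1742], E[r] = -0.7922, γ^t·E[r] = -0.065244, running G = -2.606184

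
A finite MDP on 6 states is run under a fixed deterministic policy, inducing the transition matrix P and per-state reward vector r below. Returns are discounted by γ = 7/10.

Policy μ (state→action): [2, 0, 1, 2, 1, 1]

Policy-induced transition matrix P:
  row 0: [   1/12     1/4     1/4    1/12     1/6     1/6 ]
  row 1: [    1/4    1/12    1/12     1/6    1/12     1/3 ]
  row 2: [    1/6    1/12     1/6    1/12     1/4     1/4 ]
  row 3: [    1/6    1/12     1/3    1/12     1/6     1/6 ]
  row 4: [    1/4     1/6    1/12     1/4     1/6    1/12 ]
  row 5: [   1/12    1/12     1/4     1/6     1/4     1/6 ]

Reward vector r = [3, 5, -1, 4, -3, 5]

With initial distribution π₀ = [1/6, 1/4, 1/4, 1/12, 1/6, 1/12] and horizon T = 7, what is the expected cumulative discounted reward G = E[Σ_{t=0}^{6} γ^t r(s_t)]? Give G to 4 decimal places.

G = 5.7585

t=0: π = [0.1667, 0.2500, 0.2500, 0.0833, 0.1667, 0.0833], E[r] = 1.7500, γ^t·E[r] = 1.750000, running G = 1.750000
t=1: π = [0.1806, 0.1250, 0.1667, 0.1389, 0.1736, 0.2153], E[r] = 2.1111, γ^t·E[r] = 1.477778, running G = 3.227778
t=2: π = [0.1586, 0.1279, 0.1979, 0.1406, 0.1881, 0.1869], E[r] = 1.8501, γ^t·E[r] = 0.906557, running G = 4.134334
t=3: π = [0.1642, 0.1254, 0.1926, 0.1409, 0.1881, 0.1888], E[r] = 1.8707, γ^t·E[r] = 0.641636, running G = 4.775971
t=4: π = [0.1634, 0.1264, 0.1934, 0.1409, 0.1880, 0.1879], E[r] = 1.8678, γ^t·E[r] = 0.448451, running G = 5.224421
t=5: π = [0.1636, 0.1262, 0.1932, 0.1409, 0.1879, 0.1882], E[r] = 1.8693, γ^t·E[r] = 0.314170, running G = 5.538591
t=6: π = [0.1635, 0.1263, 0.1933, 0.1409, 0.1879, 0.1881], E[r] = 1.8690, γ^t·E[r] = 0.219881, running G = 5.758473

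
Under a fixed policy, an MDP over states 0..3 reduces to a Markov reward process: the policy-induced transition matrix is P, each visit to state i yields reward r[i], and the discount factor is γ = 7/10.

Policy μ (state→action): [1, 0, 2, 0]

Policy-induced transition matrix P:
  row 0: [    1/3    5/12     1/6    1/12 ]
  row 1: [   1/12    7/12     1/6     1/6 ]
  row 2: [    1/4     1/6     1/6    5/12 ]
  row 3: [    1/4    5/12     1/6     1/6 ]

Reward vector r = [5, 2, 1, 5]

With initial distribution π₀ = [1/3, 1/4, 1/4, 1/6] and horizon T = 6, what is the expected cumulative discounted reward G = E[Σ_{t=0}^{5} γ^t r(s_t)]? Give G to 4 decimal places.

t=0: π = [0.3333, 0.2500, 0.2500, 0.1667], E[r] = 3.2500, γ^t·E[r] = 3.250000, running G = 3.250000
t=1: π = [0.2361, 0.3958, 0.1667, 0.2014], E[r] = 3.1458, γ^t·E[r] = 2.202083, running G = 5.452083
t=2: π = [0.2037, 0.4410, 0.1667, 0.1887], E[r] = 3.0104, γ^t·E[r] = 1.475104, running G = 6.927188
t=3: π = [0.1935, 0.4485, 0.1667, 0.1914], E[r] = 2.9878, γ^t·E[r] = 1.024832, running G = 7.952019
t=4: π = [0.1914, 0.4497, 0.1667, 0.1922], E[r] = 2.9841, γ^t·E[r] = 0.716479, running G = 8.668498
t=5: π = [0.1910, 0.4500, 0.1667, 0.1924], E[r] = 2.9835, γ^t·E[r] = 0.501430, running G = 9.169928

G = 9.1699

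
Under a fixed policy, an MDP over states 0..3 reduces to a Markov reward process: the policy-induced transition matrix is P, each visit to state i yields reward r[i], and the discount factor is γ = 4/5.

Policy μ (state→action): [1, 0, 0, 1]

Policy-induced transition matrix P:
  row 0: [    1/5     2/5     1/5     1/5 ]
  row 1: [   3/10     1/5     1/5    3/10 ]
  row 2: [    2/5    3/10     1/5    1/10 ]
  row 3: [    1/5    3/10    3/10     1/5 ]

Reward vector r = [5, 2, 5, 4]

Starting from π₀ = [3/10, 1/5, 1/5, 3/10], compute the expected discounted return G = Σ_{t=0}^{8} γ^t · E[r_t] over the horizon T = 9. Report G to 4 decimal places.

G = 17.0615

t=0: π = [0.3000, 0.2000, 0.2000, 0.3000], E[r] = 4.1000, γ^t·E[r] = 4.100000, running G = 4.100000
t=1: π = [0.2600, 0.3100, 0.2300, 0.2000], E[r] = 3.8700, γ^t·E[r] = 3.096000, running G = 7.196000
t=2: π = [0.2770, 0.2950, 0.2200, 0.2080], E[r] = 3.9070, γ^t·E[r] = 2.500480, running G = 9.696480
t=3: π = [0.2735, 0.2982, 0.2208, 0.2075], E[r] = 3.8979, γ^t·E[r] = 1.995725, running G = 11.692205
t=4: π = [0.2740, 0.2975, 0.2208, 0.2077], E[r] = 3.8997, γ^t·E[r] = 1.597305, running G = 13.289510
t=5: π = [0.2739, 0.2976, 0.2208, 0.2077], E[r] = 3.8994, γ^t·E[r] = 1.277751, running G = 14.567261
t=6: π = [0.2739, 0.2976, 0.2208, 0.2077], E[r] = 3.8994, γ^t·E[r] = 1.022214, running G = 15.589474
t=7: π = [0.2739, 0.2976, 0.2208, 0.2077], E[r] = 3.8994, γ^t·E[r] = 0.817769, running G = 16.407243
t=8: π = [0.2739, 0.2976, 0.2208, 0.2077], E[r] = 3.8994, γ^t·E[r] = 0.654215, running G = 17.061459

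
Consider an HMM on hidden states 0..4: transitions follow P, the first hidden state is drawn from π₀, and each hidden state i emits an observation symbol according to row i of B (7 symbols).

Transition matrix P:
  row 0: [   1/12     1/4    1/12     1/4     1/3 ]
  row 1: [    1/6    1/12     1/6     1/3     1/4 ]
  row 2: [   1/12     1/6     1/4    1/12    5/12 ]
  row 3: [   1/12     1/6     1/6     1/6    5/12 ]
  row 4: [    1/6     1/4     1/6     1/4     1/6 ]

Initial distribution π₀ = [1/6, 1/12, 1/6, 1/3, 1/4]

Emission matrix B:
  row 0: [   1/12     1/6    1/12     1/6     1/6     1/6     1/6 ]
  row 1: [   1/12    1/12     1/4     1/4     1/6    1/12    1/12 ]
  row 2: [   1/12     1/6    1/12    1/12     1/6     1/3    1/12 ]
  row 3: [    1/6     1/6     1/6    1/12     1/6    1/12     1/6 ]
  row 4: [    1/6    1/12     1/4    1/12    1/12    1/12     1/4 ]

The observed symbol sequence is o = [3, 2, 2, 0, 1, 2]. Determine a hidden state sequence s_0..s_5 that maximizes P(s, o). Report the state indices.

path = [3, 4, 3, 4, 3, 4]

t=0: δ = [2.778e-02, 2.083e-02, 1.389e-02, 2.778e-02, 2.083e-02]  (obs o_0=3)
t=1: δ = [2.894e-04, 1.736e-03, 3.858e-04, 1.157e-03, 2.894e-03]  ψ = [1, 0, 3, 0, 3]  (obs o_1=2)
t=2: δ = [4.019e-05, 1.808e-04, 4.019e-05, 1.206e-04, 1.206e-04]  ψ = [4, 4, 4, 4, 3]  (obs o_2=2)
t=3: δ = [2.512e-06, 2.512e-06, 2.512e-06, 1.005e-05, 8.372e-06]  ψ = [1, 4, 1, 1, 3]  (obs o_3=0)
t=4: δ = [2.326e-07, 1.744e-07, 2.791e-07, 3.489e-07, 3.489e-07]  ψ = [4, 4, 3, 4, 3]  (obs o_4=1)
t=5: δ = [4.845e-09, 2.180e-08, 5.814e-09, 1.454e-08, 3.634e-08]  ψ = [4, 4, 2, 4, 3]  (obs o_5=2)
backtrack: best end state = 4; path = [3, 4, 3, 4, 3, 4]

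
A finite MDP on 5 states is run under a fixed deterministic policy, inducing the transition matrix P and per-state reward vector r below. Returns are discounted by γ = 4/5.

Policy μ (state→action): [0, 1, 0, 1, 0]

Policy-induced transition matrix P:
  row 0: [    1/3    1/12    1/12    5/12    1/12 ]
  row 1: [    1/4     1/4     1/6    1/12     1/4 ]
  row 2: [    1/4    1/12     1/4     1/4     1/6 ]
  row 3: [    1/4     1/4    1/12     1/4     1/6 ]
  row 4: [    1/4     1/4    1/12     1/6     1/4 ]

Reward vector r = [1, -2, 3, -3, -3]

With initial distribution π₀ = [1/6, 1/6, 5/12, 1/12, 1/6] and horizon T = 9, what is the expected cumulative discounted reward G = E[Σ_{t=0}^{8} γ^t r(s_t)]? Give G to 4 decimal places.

t=0: π = [0.1667, 0.1667, 0.4167, 0.0833, 0.1667], E[r] = 0.3333, γ^t·E[r] = 0.333333, running G = 0.333333
t=1: π = [0.2639, 0.1528, 0.1667, 0.2361, 0.1806], E[r] = -0.7917, γ^t·E[r] = -0.633333, running G = -0.300000
t=2: π = [0.2720, 0.1782, 0.1238, 0.2535, 0.1725], E[r] = -0.9907, γ^t·E[r] = -0.634074, running G = -0.934074
t=3: π = [0.2727, 0.1840, 0.1188, 0.2513, 0.1732], E[r] = -1.0123, γ^t·E[r] = -0.518321, running G = -1.452395
t=4: π = [0.2727, 0.1848, 0.1185, 0.2503, 0.1737], E[r] = -1.0135, γ^t·E[r] = -0.415137, running G = -1.867533
t=5: π = [0.2727, 0.1848, 0.1185, 0.2502, 0.1738], E[r] = -1.0134, γ^t·E[r] = -0.332085, running G = -2.199617
t=6: π = [0.2727, 0.1848, 0.1185, 0.2502, 0.1738], E[r] = -1.0134, γ^t·E[r] = -0.265661, running G = -2.465278
t=7: π = [0.2727, 0.1848, 0.1185, 0.2502, 0.1738], E[r] = -1.0134, γ^t·E[r] = -0.212528, running G = -2.677807
t=8: π = [0.2727, 0.1848, 0.1185, 0.2502, 0.1738], E[r] = -1.0134, γ^t·E[r] = -0.170022, running G = -2.847829

G = -2.8478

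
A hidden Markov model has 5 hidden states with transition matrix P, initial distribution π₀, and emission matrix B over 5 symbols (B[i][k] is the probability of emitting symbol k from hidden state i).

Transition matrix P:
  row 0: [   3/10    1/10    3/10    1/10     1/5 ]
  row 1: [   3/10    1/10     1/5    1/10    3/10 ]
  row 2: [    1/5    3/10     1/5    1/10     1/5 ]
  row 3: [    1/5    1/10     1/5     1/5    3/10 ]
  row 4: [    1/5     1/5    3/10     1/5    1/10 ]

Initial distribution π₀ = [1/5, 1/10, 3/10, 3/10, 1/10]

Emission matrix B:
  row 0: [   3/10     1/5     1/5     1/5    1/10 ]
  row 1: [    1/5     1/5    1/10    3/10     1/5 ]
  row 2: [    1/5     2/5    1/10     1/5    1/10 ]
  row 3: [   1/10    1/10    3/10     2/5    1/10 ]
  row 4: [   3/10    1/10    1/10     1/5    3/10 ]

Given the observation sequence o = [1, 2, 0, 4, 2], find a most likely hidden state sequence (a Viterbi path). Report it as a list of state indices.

path = [2, 0, 0, 4, 3]

t=0: δ = [4.000e-02, 2.000e-02, 1.200e-01, 3.000e-02, 1.000e-02]  (obs o_0=1)
t=1: δ = [4.800e-03, 3.600e-03, 2.400e-03, 3.600e-03, 2.400e-03]  ψ = [2, 2, 2, 2, 2]  (obs o_1=2)
t=2: δ = [4.320e-04, 1.440e-04, 2.880e-04, 7.200e-05, 3.240e-04]  ψ = [0, 2, 0, 3, 1]  (obs o_2=0)
t=3: δ = [1.296e-05, 1.728e-05, 1.296e-05, 6.480e-06, 2.592e-05]  ψ = [0, 2, 0, 4, 0]  (obs o_3=4)
t=4: δ = [1.037e-06, 5.184e-07, 7.776e-07, 1.555e-06, 5.184e-07]  ψ = [1, 4, 4, 4, 1]  (obs o_4=2)
backtrack: best end state = 3; path = [2, 0, 0, 4, 3]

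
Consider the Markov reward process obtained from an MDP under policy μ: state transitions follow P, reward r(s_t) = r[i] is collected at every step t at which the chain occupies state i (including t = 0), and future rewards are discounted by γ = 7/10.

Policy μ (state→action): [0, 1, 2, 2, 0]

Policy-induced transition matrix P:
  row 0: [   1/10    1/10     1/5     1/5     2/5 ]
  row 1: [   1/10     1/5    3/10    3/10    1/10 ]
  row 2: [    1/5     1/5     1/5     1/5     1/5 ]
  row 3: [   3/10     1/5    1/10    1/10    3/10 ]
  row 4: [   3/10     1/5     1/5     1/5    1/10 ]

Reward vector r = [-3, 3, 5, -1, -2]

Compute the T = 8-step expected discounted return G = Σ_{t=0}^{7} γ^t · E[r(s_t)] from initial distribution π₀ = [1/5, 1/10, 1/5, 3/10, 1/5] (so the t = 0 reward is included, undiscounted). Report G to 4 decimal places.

t=0: π = [0.2000, 0.1000, 0.2000, 0.3000, 0.2000], E[r] = 0.0000, γ^t·E[r] = 0.000000, running G = 0.000000
t=1: π = [0.2200, 0.1800, 0.1800, 0.1800, 0.2400], E[r] = 0.1200, γ^t·E[r] = 0.084000, running G = 0.084000
t=2: π = [0.2020, 0.1780, 0.2000, 0.2000, 0.2200], E[r] = 0.2880, γ^t·E[r] = 0.141120, running G = 0.225120
t=3: π = [0.2040, 0.1798, 0.1978, 0.1978, 0.2206], E[r] = 0.2774, γ^t·E[r] = 0.095148, running G = 0.320268
t=4: π = [0.2035, 0.1796, 0.1982, 0.1982, 0.2205], E[r] = 0.2801, γ^t·E[r] = 0.067262, running G = 0.387530
t=5: π = [0.2036, 0.1797, 0.1981, 0.1981, 0.2205], E[r] = 0.2798, γ^t·E[r] = 0.047030, running G = 0.434559
t=6: π = [0.2035, 0.1796, 0.1982, 0.1982, 0.2205], E[r] = 0.2799, γ^t·E[r] = 0.032928, running G = 0.467488
t=7: π = [0.2035, 0.1796, 0.1981, 0.1981, 0.2205], E[r] = 0.2799, γ^t·E[r] = 0.023049, running G = 0.490537

G = 0.4905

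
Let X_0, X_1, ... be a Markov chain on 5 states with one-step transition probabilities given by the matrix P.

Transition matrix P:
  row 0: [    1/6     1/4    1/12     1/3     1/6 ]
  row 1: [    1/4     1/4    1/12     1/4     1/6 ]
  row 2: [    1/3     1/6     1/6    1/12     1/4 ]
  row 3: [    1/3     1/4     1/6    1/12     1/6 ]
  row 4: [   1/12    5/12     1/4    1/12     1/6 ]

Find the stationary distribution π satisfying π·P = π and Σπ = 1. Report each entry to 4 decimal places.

π = [0.2284, 0.2680, 0.1402, 0.1851, 0.1783]

Balance equations π_j = Σ_i π_i·P[i][j]:
  π_0 = 1/6·π_0 + 1/4·π_1 + 1/3·π_2 + 1/3·π_3 + 1/12·π_4
  π_1 = 1/4·π_0 + 1/4·π_1 + 1/6·π_2 + 1/4·π_3 + 5/12·π_4
  π_2 = 1/12·π_0 + 1/12·π_1 + 1/6·π_2 + 1/6·π_3 + 1/4·π_4
  π_3 = 1/3·π_0 + 1/4·π_1 + 1/12·π_2 + 1/12·π_3 + 1/12·π_4
  normalize: π_0 + π_1 + π_2 + π_3 + π_4 = 1
Solving the linear system gives exactly π = [2724/11929, 6395/23858, 1672/11929, 2208/11929, 4255/23858].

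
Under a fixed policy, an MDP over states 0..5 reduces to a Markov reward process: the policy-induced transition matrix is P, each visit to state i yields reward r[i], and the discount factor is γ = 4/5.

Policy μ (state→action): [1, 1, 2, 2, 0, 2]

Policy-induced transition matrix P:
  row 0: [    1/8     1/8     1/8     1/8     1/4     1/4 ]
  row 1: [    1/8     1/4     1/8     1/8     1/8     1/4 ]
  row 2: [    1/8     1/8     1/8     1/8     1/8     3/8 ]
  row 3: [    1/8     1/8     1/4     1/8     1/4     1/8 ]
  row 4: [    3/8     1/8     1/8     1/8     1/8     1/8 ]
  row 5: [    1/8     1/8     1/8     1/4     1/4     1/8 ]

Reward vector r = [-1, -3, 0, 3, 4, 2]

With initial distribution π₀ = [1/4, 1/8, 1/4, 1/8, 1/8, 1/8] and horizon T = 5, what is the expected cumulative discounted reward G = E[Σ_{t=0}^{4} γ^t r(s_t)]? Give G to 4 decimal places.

t=0: π = [0.2500, 0.1250, 0.2500, 0.1250, 0.1250, 0.1250], E[r] = 0.5000, γ^t·E[r] = 0.500000, running G = 0.500000
t=1: π = [0.1563, 0.1406, 0.1406, 0.1406, 0.1875, 0.2344], E[r] = 1.0625, γ^t·E[r] = 0.850000, running G = 1.350000
t=2: π = [0.1719, 0.1426, 0.1426, 0.1543, 0.1914, 0.1973], E[r] = 1.0234, γ^t·E[r] = 0.655000, running G = 2.005000
t=3: π = [0.1729, 0.1428, 0.1443, 0.1497, 0.1904, 0.2000], E[r] = 1.0093, γ^t·E[r] = 0.516750, running G = 2.521750
t=4: π = [0.1726, 0.1429, 0.1437, 0.1500, 0.1903, 0.2005], E[r] = 1.0111, γ^t·E[r] = 0.414150, running G = 2.935900

G = 2.9359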